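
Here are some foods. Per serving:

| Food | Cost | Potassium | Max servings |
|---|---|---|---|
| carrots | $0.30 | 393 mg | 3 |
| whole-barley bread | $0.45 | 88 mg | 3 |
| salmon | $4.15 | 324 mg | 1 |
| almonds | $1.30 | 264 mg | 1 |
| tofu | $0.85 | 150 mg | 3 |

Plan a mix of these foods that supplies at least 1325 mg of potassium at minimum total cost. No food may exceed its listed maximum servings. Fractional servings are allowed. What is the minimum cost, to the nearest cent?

Cost per mg of potassium: carrots $0.0008, almonds $0.0049, whole-barley bread $0.0051, tofu $0.0057, salmon $0.0128.
Take 3 servings of carrots: +1179.0 mg potassium for $0.90 (total $0.90, still need 146.0 mg).
Take 0.553 servings of almonds: +146.0 mg potassium for $0.72 (total $1.62, still need 0.0 mg).
Filling from the cheapest source first is optimal under one linear minimum: $1.62.

$1.62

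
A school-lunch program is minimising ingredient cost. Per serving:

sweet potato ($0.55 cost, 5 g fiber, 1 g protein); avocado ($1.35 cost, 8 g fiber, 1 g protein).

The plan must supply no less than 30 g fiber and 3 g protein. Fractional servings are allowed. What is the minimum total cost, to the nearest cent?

Compare the cost at each extreme point of the feasible region.
sweet potato only: max(30/5, 3/1) = 6 servings → $3.30.
avocado only: max(30/8, 3/1) = 3.75 servings → $5.06.
sweet potato + avocado with both targets exact would need a negative amount; discard.
The minimum over all feasible corners is $3.30.

$3.30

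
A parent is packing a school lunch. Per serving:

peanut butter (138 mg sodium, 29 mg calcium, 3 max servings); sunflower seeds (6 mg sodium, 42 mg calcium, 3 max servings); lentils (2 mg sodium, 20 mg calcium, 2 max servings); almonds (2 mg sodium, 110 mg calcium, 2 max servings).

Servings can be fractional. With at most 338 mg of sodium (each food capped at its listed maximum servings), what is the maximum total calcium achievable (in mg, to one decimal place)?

451.6 mg

Calcium per mg sodium: almonds 55, lentils 10, sunflower seeds 7, peanut butter 0.2101.
Take 2 servings of almonds: uses 4 mg sodium, +220.0 mg calcium (running total 220.0 mg).
Take 2 servings of lentils: uses 4 mg sodium, +40.0 mg calcium (running total 260.0 mg).
Take 3 servings of sunflower seeds: uses 18 mg sodium, +126.0 mg calcium (running total 386.0 mg).
Take 2.261 servings of peanut butter: uses 312 mg sodium, +65.6 mg calcium (running total 451.6 mg).
Greedy by best ratio exhausts the sodium allowance optimally: 451.6 mg.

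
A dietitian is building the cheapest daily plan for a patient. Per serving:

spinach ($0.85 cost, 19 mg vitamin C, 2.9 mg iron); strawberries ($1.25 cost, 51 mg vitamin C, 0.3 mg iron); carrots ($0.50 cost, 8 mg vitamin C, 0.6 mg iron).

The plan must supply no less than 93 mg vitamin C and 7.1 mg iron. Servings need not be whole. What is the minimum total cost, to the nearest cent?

$3.18

This is a tiny linear program; its minimum lies at a vertex of the feasible set. List the vertices and price them.
spinach only: max(93/19, 7.1/2.9) = 4.895 servings → $4.16.
strawberries only: max(93/51, 7.1/0.3) = 23.67 servings → $29.58.
carrots only: max(93/8, 7.1/0.6) = 11.83 servings → $5.92.
spinach + strawberries with both tight: 2.35 servings and 0.948 servings → $3.18.
spinach + carrots with both tight: 0.08475 servings and 11.42 servings → $5.78.
strawberries + carrots: intersection lies outside the first quadrant.
The minimum over all feasible corners is $3.18.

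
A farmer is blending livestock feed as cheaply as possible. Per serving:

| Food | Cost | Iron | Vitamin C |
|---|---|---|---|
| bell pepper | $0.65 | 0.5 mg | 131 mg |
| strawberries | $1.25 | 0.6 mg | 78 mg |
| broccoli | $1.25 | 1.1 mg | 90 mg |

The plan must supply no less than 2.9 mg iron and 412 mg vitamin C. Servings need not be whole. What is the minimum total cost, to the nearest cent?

bell pepper only: max(2.9/0.5, 412/131) = 5.8 servings → $3.77.
strawberries only: max(2.9/0.6, 412/78) = 5.282 servings → $6.60.
broccoli only: max(2.9/1.1, 412/90) = 4.578 servings → $5.72.
bell pepper + strawberries with both tight: 0.5303 servings and 4.391 servings → $5.83.
bell pepper + broccoli with both tight: 1.939 servings and 1.755 servings → $3.45.
strawberries + broccoli: intersection lies outside the first quadrant.
Cheapest feasible corner: $3.45.

$3.45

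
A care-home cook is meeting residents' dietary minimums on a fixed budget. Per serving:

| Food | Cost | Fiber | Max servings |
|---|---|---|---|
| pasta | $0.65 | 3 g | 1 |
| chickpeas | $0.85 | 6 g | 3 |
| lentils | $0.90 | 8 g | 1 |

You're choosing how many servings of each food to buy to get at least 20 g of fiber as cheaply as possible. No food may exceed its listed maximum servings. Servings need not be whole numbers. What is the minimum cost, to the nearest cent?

Cost per g of fiber: lentils $0.1125, chickpeas $0.1417, pasta $0.2167.
Take 1 serving of lentils: +8.0 g fiber for $0.90 (total $0.90, still need 12.0 g).
Take 2 servings of chickpeas: +12.0 g fiber for $1.70 (total $2.60, still need 0.0 g).
Greedy by cheapest-per-g is optimal for a single linear constraint, so the minimum cost is $2.60.

$2.60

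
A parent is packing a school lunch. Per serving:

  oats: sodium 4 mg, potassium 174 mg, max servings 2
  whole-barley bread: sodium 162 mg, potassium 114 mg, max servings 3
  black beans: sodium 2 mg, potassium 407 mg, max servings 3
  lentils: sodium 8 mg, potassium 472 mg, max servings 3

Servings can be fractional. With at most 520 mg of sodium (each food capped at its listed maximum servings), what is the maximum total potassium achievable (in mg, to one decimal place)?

3324.2 mg

Potassium per mg sodium: black beans 203.5, lentils 59, oats 43.5, whole-barley bread 0.7037.
Take 3 servings of black beans: uses 6 mg sodium, +1221.0 mg potassium (running total 1221.0 mg).
Take 3 servings of lentils: uses 24 mg sodium, +1416.0 mg potassium (running total 2637.0 mg).
Take 2 servings of oats: uses 8 mg sodium, +348.0 mg potassium (running total 2985.0 mg).
Take 2.975 servings of whole-barley bread: uses 482 mg sodium, +339.2 mg potassium (running total 3324.2 mg).
Filling greedily by potassium-per-mg sodium is optimal for one linear limit, giving 3324.2 mg.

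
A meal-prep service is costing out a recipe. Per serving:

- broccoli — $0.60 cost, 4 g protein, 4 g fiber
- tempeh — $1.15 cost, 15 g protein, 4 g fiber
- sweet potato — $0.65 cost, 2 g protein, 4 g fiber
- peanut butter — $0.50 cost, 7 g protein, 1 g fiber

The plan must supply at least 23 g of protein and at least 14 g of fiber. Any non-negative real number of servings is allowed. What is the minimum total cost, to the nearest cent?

Compare the cost at each extreme point of the feasible region.
broccoli only: max(23/4, 14/4) = 5.75 servings → $3.45.
tempeh only: max(23/15, 14/4) = 3.5 servings → $4.03.
sweet potato only: max(23/2, 14/4) = 11.5 servings → $7.47.
peanut butter only: max(23/7, 14/1) = 14 servings → $7.00.
broccoli + tempeh with both tight: 2.682 servings and 0.8182 servings → $2.55.
broccoli + sweet potato: the both-tight solution has a negative serving — not a feasible corner.
broccoli + peanut butter with both tight: 3.125 servings and 1.5 servings → $2.62.
tempeh + sweet potato with both tight: 1.231 servings and 2.269 servings → $2.89.
tempeh + peanut butter with both targets exact would need a negative amount; discard.
sweet potato + peanut butter with both tight: 2.885 servings and 2.462 servings → $3.11.
Cheapest feasible corner: $2.55.

$2.55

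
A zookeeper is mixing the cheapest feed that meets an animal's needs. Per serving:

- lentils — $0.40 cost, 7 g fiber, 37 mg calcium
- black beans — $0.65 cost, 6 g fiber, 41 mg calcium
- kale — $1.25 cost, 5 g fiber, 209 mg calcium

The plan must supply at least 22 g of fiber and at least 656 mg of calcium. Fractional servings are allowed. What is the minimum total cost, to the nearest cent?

With two linear requirements the optimum uses one or two foods; enumerate the corners.
lentils only: max(22/7, 656/37) = 17.73 servings → $7.09.
black beans only: max(22/6, 656/41) = 16 servings → $10.40.
kale only: max(22/5, 656/209) = 4.4 servings → $5.50.
lentils + black beans with both targets exact would need a negative amount; discard.
lentils + kale with both tight: 1.031 servings and 2.956 servings → $4.11.
black beans + kale with both tight: 1.256 servings and 2.892 servings → $4.43.
So the least-cost plan costs $4.11.

$4.11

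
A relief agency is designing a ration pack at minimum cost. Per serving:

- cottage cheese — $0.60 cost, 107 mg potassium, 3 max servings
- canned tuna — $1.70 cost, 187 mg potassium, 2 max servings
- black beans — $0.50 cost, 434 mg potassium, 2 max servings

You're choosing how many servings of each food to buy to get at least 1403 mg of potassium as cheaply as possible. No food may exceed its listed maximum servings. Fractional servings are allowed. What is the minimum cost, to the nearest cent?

Cost per mg of potassium: black beans $0.0012, cottage cheese $0.0056, canned tuna $0.0091.
Take 2 servings of black beans: +868.0 mg potassium for $1.00 (total $1.00, still need 535.0 mg).
Take 3 servings of cottage cheese: +321.0 mg potassium for $1.80 (total $2.80, still need 214.0 mg).
Take 1.144 servings of canned tuna: +214.0 mg potassium for $1.95 (total $4.75, still need 0.0 mg).
Greedy by cheapest-per-mg is optimal for a single linear constraint, so the minimum cost is $4.75.

$4.75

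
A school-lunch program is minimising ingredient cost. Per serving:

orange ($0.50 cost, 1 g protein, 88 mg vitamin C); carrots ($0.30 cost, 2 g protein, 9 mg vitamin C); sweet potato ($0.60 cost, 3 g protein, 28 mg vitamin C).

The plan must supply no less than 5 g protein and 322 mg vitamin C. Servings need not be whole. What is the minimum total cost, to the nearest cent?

$2.01

Minimising a linear cost over {protein ≥ 5, vitamin C ≥ 322, servings ≥ 0} — the optimum is at a vertex, using one or two foods.
orange only: max(5/1, 322/88) = 5 servings → $2.50.
carrots only: max(5/2, 322/9) = 35.78 servings → $10.73.
sweet potato only: max(5/3, 322/28) = 11.5 servings → $6.90.
orange + carrots with both tight: 3.587 servings and 0.7066 servings → $2.01.
orange + sweet potato with both tight: 3.5 servings and 0.5 servings → $2.05.
carrots + sweet potato: intersection lies outside the first quadrant.
The minimum over all feasible corners is $2.01.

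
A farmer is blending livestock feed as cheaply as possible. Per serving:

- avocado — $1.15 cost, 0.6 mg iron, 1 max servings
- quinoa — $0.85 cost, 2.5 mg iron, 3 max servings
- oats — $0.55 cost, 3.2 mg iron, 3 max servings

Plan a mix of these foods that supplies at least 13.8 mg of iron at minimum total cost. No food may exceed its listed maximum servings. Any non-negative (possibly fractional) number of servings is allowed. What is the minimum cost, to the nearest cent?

Cost per mg of iron: oats $0.1719, quinoa $0.3400, avocado $1.9167.
Take 3 servings of oats: +9.6 mg iron for $1.65 (total $1.65, still need 4.2 mg).
Take 1.68 servings of quinoa: +4.2 mg iron for $1.43 (total $3.08, still need 0.0 mg).
Filling from the cheapest source first is optimal under one linear minimum: $3.08.

$3.08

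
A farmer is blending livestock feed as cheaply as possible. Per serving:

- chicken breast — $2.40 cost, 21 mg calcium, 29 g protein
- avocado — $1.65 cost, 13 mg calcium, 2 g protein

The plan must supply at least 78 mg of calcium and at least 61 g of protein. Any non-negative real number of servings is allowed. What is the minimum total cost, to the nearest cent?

$8.91

Compare the cost at each extreme point of the feasible region.
chicken breast only: max(78/21, 61/29) = 3.714 servings → $8.91.
avocado only: max(78/13, 61/2) = 30.5 servings → $50.33.
chicken breast + avocado with both tight: 1.901 servings and 2.928 servings → $9.40.
The minimum over all feasible corners is $8.91.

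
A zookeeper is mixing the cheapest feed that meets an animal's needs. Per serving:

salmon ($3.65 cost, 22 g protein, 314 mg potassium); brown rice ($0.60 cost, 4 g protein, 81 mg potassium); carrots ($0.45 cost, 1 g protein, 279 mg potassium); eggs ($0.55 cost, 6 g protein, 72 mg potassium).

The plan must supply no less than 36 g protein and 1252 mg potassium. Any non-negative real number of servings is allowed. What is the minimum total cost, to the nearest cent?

This is a tiny linear program; its minimum lies at a vertex of the feasible set. List the vertices and price them.
salmon only: max(36/22, 1252/314) = 3.987 servings → $14.55.
brown rice only: max(36/4, 1252/81) = 15.46 servings → $9.27.
carrots only: max(36/1, 1252/279) = 36 servings → $16.20.
eggs only: max(36/6, 1252/72) = 17.39 servings → $9.56.
salmon + brown rice with both targets exact would need a negative amount; discard.
salmon + carrots with both tight: 1.51 servings and 2.788 servings → $6.76.
salmon + eggs with both targets exact would need a negative amount; discard.
brown rice + carrots with both tight: 8.495 servings and 2.021 servings → $6.01.
brown rice + eggs: the both-tight solution has a negative serving — not a feasible corner.
carrots + eggs with both tight: 3.071 servings and 5.488 servings → $4.40.
The minimum over all feasible corners is $4.40.

$4.40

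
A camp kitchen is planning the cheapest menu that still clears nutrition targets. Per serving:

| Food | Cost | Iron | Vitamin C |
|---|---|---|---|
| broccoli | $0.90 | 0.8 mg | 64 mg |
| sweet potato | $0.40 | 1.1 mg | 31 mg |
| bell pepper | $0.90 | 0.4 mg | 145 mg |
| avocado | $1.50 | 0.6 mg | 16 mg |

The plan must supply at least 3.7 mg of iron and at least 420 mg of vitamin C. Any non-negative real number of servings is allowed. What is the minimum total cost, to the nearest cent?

For a min-cost LP with two ≥-constraints, a basic feasible solution has at most two positive variables.
broccoli only: max(3.7/0.8, 420/64) = 6.562 servings → $5.91.
sweet potato only: max(3.7/1.1, 420/31) = 13.55 servings → $5.42.
bell pepper only: max(3.7/0.4, 420/145) = 9.25 servings → $8.32.
avocado only: max(3.7/0.6, 420/16) = 26.25 servings → $39.38.
broccoli + sweet potato with both targets exact would need a negative amount; discard.
broccoli + bell pepper with both tight: 4.076 servings and 1.097 servings → $4.66.
broccoli + avocado with both targets exact would need a negative amount; discard.
sweet potato + bell pepper with both tight: 2.505 servings and 2.361 servings → $3.13.
sweet potato + avocado: the both-tight solution has a negative serving — not a feasible corner.
bell pepper + avocado with both tight: 2.392 servings and 4.572 servings → $9.01.
The minimum over all feasible corners is $3.13.

$3.13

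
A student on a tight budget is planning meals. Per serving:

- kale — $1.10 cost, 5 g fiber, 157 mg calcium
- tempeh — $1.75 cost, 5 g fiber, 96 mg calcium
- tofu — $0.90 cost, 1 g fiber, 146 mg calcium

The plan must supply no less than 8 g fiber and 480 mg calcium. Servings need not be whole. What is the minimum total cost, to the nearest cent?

$3.12

kale only: max(8/5, 480/157) = 3.057 servings → $3.36.
tempeh only: max(8/5, 480/96) = 5 servings → $8.75.
tofu only: max(8/1, 480/146) = 8 servings → $7.20.
kale + tempeh: the both-tight solution has a negative serving — not a feasible corner.
kale + tofu with both tight: 1.201 servings and 1.997 servings → $3.12.
tempeh + tofu with both tight: 1.085 servings and 2.574 servings → $4.22.
The minimum over all feasible corners is $3.12.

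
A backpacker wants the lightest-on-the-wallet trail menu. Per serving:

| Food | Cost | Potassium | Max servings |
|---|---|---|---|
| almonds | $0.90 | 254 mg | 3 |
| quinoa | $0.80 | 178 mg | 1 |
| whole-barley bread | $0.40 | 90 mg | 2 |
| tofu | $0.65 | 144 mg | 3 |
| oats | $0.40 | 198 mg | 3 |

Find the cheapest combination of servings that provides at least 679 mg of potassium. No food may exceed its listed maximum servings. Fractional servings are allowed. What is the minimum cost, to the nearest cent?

Cost per mg of potassium: oats $0.0020, almonds $0.0035, whole-barley bread $0.0044, quinoa $0.0045, tofu $0.0045.
Take 3 servings of oats: +594.0 mg potassium for $1.20 (total $1.20, still need 85.0 mg).
Take 0.3346 servings of almonds: +85.0 mg potassium for $0.30 (total $1.50, still need 0.0 mg).
Greedy by cheapest-per-mg is optimal for a single linear constraint, so the minimum cost is $1.50.

$1.50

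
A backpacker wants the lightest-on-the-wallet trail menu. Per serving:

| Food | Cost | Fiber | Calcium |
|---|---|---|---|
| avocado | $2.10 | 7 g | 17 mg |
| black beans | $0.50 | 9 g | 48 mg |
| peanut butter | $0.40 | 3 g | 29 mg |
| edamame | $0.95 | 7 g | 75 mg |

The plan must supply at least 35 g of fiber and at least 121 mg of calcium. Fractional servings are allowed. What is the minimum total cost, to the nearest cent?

$1.94

A basic optimal solution has at most two foods positive. Try each food alone and each pair with both targets met exactly.
avocado only: max(35/7, 121/17) = 7.118 servings → $14.95.
black beans only: max(35/9, 121/48) = 3.889 servings → $1.94.
peanut butter only: max(35/3, 121/29) = 11.67 servings → $4.67.
edamame only: max(35/7, 121/75) = 5 servings → $4.75.
avocado + black beans with both tight: 3.23 servings and 1.377 servings → $7.47.
avocado + peanut butter with both tight: 4.289 servings and 1.658 servings → $9.67.
avocado + edamame with both tight: 4.379 servings and 0.6207 servings → $9.79.
black beans + peanut butter with both targets exact would need a negative amount; discard.
black beans + edamame with both targets exact would need a negative amount; discard.
peanut butter + edamame with both targets exact would need a negative amount; discard.
The minimum over all feasible corners is $1.94.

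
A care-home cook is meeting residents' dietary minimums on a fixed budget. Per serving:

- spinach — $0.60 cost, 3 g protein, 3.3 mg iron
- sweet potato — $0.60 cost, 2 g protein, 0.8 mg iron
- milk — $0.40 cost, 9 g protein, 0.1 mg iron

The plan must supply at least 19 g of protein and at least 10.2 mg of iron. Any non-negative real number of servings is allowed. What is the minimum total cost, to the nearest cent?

$2.27

A basic optimal solution has at most two foods positive. Try each food alone and each pair with both targets met exactly.
spinach only: max(19/3, 10.2/3.3) = 6.333 servings → $3.80.
sweet potato only: max(19/2, 10.2/0.8) = 12.75 servings → $7.65.
milk only: max(19/9, 10.2/0.1) = 102 servings → $40.80.
spinach + sweet potato with both tight: 1.238 servings and 7.643 servings → $5.33.
spinach + milk with both tight: 3.058 servings and 1.092 servings → $2.27.
sweet potato + milk: the both-tight solution has a negative serving — not a feasible corner.
Cheapest feasible corner: $2.27.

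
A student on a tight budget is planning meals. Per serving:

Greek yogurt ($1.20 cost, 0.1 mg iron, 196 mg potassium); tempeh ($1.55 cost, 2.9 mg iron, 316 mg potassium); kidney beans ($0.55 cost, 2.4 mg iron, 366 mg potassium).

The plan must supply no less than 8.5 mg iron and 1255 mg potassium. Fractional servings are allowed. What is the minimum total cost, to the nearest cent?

This is a tiny linear program; its minimum lies at a vertex of the feasible set. List the vertices and price them.
Greek yogurt only: max(8.5/0.1, 1255/196) = 85 servings → $102.00.
tempeh only: max(8.5/2.9, 1255/316) = 3.972 servings → $6.16.
kidney beans only: max(8.5/2.4, 1255/366) = 3.542 servings → $1.95.
Greek yogurt + tempeh with both tight: 1.776 servings and 2.87 servings → $6.58.
Greek yogurt + kidney beans: the both-tight solution has a negative serving — not a feasible corner.
tempeh + kidney beans with both tight: 0.3267 servings and 3.147 servings → $2.24.
The minimum over all feasible corners is $1.95.

$1.95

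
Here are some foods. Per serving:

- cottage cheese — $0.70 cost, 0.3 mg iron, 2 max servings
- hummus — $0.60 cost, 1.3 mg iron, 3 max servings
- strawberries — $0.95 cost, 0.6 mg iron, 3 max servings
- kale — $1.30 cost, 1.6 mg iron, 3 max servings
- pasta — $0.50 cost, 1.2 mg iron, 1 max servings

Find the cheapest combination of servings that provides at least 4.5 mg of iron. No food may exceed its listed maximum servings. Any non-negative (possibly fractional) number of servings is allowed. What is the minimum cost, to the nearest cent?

Cost per mg of iron: pasta $0.4167, hummus $0.4615, kale $0.8125, strawberries $1.5833, cottage cheese $2.3333.
Take 1 serving of pasta: +1.2 mg iron for $0.50 (total $0.50, still need 3.3 mg).
Take 2.538 servings of hummus: +3.3 mg iron for $1.52 (total $2.02, still need 0.0 mg).
Greedy by cheapest-per-mg is optimal for a single linear constraint, so the minimum cost is $2.02.

$2.02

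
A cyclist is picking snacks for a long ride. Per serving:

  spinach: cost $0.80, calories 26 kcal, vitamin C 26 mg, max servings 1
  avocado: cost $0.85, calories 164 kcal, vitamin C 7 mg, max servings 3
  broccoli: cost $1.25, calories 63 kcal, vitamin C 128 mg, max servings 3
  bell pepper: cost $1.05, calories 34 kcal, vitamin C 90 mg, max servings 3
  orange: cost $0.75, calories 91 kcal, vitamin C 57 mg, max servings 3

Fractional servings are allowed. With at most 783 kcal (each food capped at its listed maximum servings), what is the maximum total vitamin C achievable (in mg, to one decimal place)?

Vitamin C per kcal: bell pepper 2.647, broccoli 2.032, spinach 1, orange 0.6264, avocado 0.04268.
Take 3 servings of bell pepper: uses 102 kcal, +270.0 mg vitamin C (running total 270.0 mg).
Take 3 servings of broccoli: uses 189 kcal, +384.0 mg vitamin C (running total 654.0 mg).
Take 1 serving of spinach: uses 26 kcal, +26.0 mg vitamin C (running total 680.0 mg).
Take 3 servings of orange: uses 273 kcal, +171.0 mg vitamin C (running total 851.0 mg).
Take 1.177 servings of avocado: uses 193 kcal, +8.2 mg vitamin C (running total 859.2 mg).
Greedy by best ratio exhausts the calories allowance optimally: 859.2 mg.

859.2 mg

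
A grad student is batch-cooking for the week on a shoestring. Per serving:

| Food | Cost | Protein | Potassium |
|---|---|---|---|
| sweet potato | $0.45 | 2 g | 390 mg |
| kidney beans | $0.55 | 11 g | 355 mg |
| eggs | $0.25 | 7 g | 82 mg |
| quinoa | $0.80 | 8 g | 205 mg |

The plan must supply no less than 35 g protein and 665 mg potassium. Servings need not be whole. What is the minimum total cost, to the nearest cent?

$1.43

A basic optimal solution has at most two foods positive. Try each food alone and each pair with both targets met exactly.
sweet potato only: max(35/2, 665/390) = 17.5 servings → $7.88.
kidney beans only: max(35/11, 665/355) = 3.182 servings → $1.75.
eggs only: max(35/7, 665/82) = 8.11 servings → $2.03.
quinoa only: max(35/8, 665/205) = 4.375 servings → $3.50.
sweet potato + kidney beans with both targets exact would need a negative amount; discard.
sweet potato + eggs with both tight: 0.6956 servings and 4.801 servings → $1.51.
sweet potato + quinoa with both targets exact would need a negative amount; discard.
kidney beans + eggs with both tight: 1.128 servings and 3.228 servings → $1.43.
kidney beans + quinoa with both targets exact would need a negative amount; discard.
eggs + quinoa with both tight: 2.381 servings and 2.291 servings → $2.43.
Cheapest feasible corner: $1.43.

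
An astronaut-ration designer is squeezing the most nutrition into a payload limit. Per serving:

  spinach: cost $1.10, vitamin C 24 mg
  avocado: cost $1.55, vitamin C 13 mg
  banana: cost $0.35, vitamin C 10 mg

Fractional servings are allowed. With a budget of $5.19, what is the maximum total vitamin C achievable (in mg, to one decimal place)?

Vitamin C per dollar: banana 28.57, spinach 21.82, avocado 8.387.
With no serving limits, spend the whole cost allowance on banana: $5.19 / $0.35 × 10 mg = 148.3 mg.

148.3 mg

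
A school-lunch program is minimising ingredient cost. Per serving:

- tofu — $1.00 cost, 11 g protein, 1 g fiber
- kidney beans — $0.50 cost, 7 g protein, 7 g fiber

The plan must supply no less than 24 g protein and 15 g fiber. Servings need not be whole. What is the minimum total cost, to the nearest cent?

This is a tiny linear program; its minimum lies at a vertex of the feasible set. List the vertices and price them.
tofu only: max(24/11, 15/1) = 15 servings → $15.00.
kidney beans only: max(24/7, 15/7) = 3.429 servings → $1.71.
tofu + kidney beans with both tight: 0.9 servings and 2.014 servings → $1.91.
Cheapest feasible corner: $1.71.

$1.71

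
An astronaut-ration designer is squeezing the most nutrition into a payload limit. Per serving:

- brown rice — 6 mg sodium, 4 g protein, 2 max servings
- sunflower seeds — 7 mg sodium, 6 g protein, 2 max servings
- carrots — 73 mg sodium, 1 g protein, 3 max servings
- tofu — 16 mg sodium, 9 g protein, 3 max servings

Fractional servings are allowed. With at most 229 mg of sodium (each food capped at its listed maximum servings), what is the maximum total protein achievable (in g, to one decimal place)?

Protein per mg sodium: sunflower seeds 0.8571, brown rice 0.6667, tofu 0.5625, carrots 0.0137.
Take 2 servings of sunflower seeds: uses 14 mg sodium, +12.0 g protein (running total 12.0 g).
Take 2 servings of brown rice: uses 12 mg sodium, +8.0 g protein (running total 20.0 g).
Take 3 servings of tofu: uses 48 mg sodium, +27.0 g protein (running total 47.0 g).
Take 2.123 servings of carrots: uses 155 mg sodium, +2.1 g protein (running total 49.1 g).
Greedy by best ratio exhausts the sodium allowance optimally: 49.1 g.

49.1 g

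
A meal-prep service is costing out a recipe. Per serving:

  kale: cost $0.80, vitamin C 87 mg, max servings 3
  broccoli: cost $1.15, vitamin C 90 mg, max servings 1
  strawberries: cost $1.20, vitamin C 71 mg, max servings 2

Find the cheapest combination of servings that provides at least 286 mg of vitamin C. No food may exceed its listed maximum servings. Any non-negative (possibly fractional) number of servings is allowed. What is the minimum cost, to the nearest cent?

$2.72

Cost per mg of vitamin C: kale $0.0092, broccoli $0.0128, strawberries $0.0169.
Take 3 servings of kale: +261.0 mg vitamin C for $2.40 (total $2.40, still need 25.0 mg).
Take 0.2778 servings of broccoli: +25.0 mg vitamin C for $0.32 (total $2.72, still need 0.0 mg).
Filling from the cheapest source first is optimal under one linear minimum: $2.72.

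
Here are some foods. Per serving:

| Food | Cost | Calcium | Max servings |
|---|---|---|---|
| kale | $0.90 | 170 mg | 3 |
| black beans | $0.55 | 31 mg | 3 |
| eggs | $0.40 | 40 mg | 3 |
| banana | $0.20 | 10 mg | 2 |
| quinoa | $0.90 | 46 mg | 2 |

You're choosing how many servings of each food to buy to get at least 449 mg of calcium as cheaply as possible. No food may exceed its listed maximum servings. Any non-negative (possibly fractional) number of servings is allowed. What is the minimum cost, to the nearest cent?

$2.38

Cost per mg of calcium: kale $0.0053, eggs $0.0100, black beans $0.0177, quinoa $0.0196, banana $0.0200.
Take 2.641 servings of kale: +449.0 mg calcium for $2.38 (total $2.38, still need 0.0 mg).
Filling from the cheapest source first is optimal under one linear minimum: $2.38.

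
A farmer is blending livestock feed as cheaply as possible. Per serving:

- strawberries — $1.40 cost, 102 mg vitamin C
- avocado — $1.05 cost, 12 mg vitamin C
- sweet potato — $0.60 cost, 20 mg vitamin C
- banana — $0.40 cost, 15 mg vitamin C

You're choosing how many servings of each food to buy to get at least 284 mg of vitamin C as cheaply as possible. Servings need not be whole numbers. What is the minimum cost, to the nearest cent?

$3.90

Cost per mg of vitamin C: strawberries $0.0137, banana $0.0267, sweet potato $0.0300, avocado $0.0875.
With no serving limits, use only strawberries: 284 mg / 102 mg = 2.784 servings × $1.40 = $3.90.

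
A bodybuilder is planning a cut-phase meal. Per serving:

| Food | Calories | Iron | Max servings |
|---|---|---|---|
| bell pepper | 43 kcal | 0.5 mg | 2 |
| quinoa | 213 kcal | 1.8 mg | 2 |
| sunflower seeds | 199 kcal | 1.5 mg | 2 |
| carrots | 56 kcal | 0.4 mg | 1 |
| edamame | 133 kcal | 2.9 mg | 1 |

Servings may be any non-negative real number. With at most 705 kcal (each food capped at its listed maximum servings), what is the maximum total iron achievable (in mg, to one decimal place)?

Iron per kcal: edamame 0.0218, bell pepper 0.01163, quinoa 0.008451, sunflower seeds 0.007538, carrots 0.007143.
Take 1 serving of edamame: uses 133 kcal, +2.9 mg iron (running total 2.9 mg).
Take 2 servings of bell pepper: uses 86 kcal, +1.0 mg iron (running total 3.9 mg).
Take 2 servings of quinoa: uses 426 kcal, +3.6 mg iron (running total 7.5 mg).
Take 0.3015 servings of sunflower seeds: uses 60 kcal, +0.5 mg iron (running total 8.0 mg).
Filling greedily by iron-per-kcal is optimal for one linear limit, giving 8.0 mg.

8.0 mg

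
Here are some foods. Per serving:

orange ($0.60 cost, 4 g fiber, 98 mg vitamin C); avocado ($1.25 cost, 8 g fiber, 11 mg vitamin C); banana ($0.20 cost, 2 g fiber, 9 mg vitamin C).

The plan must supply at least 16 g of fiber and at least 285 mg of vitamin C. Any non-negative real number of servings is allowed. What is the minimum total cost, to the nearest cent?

A basic optimal solution has at most two foods positive. Try each food alone and each pair with both targets met exactly.
orange only: max(16/4, 285/98) = 4 servings → $2.40.
avocado only: max(16/8, 285/11) = 25.91 servings → $32.39.
banana only: max(16/2, 285/9) = 31.67 servings → $6.33.
orange + avocado with both tight: 2.843 servings and 0.5784 servings → $2.43.
orange + banana with both tight: 2.663 servings and 2.675 servings → $2.13.
avocado + banana: intersection lies outside the first quadrant.
So the least-cost plan costs $2.13.

$2.13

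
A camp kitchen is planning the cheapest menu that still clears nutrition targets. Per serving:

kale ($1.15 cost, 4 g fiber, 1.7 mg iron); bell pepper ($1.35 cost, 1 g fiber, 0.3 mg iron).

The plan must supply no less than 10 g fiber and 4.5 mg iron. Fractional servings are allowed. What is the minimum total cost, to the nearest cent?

Minimising a linear cost over {fiber ≥ 10, iron ≥ 4.5, servings ≥ 0} — the optimum is at a vertex, using one or two foods.
kale only: max(10/4, 4.5/1.7) = 2.647 servings → $3.04.
bell pepper only: max(10/1, 4.5/0.3) = 15 servings → $20.25.
kale + bell pepper with both targets exact would need a negative amount; discard.
So the least-cost plan costs $3.04.

$3.04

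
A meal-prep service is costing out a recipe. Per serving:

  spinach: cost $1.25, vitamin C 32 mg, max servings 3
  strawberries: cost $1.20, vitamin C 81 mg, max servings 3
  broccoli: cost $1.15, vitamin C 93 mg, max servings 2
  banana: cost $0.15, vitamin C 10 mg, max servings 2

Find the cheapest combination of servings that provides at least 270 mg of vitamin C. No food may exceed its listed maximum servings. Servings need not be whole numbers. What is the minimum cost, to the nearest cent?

$3.54

Cost per mg of vitamin C: broccoli $0.0124, strawberries $0.0148, banana $0.0150, spinach $0.0391.
Take 2 servings of broccoli: +186.0 mg vitamin C for $2.30 (total $2.30, still need 84.0 mg).
Take 1.037 servings of strawberries: +84.0 mg vitamin C for $1.24 (total $3.54, still need 0.0 mg).
Greedy by cheapest-per-mg is optimal for a single linear constraint, so the minimum cost is $3.54.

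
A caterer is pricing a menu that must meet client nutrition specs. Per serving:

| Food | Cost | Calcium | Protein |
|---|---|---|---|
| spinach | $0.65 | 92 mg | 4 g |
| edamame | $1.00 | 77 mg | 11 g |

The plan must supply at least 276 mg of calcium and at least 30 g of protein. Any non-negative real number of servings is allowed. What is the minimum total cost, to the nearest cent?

$3.02

Minimising a linear cost over {calcium ≥ 276, protein ≥ 30, servings ≥ 0} — the optimum is at a vertex, using one or two foods.
spinach only: max(276/92, 30/4) = 7.5 servings → $4.88.
edamame only: max(276/77, 30/11) = 3.584 servings → $3.58.
spinach + edamame with both tight: 1.031 servings and 2.352 servings → $3.02.
The minimum over all feasible corners is $3.02.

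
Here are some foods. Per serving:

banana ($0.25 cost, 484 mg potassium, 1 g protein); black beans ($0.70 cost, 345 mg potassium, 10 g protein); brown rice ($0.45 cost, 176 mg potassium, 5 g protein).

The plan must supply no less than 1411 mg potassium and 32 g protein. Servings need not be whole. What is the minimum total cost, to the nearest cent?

$2.36

Compare the cost at each extreme point of the feasible region.
banana only: max(1411/484, 32/1) = 32 servings → $8.00.
black beans only: max(1411/345, 32/10) = 4.09 servings → $2.86.
brown rice only: max(1411/176, 32/5) = 8.017 servings → $3.61.
banana + black beans with both tight: 0.683 servings and 3.132 servings → $2.36.
banana + brown rice with both tight: 0.6341 servings and 6.273 servings → $2.98.
black beans + brown rice with both targets exact would need a negative amount; discard.
The minimum over all feasible corners is $2.36.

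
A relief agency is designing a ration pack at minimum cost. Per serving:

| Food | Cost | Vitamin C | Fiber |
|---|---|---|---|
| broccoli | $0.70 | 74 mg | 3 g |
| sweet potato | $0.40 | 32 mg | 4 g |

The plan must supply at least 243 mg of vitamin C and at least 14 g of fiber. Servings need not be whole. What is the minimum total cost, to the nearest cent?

$2.45

Check every corner: each single food scaled to meet both minima, and each pair solved so both constraints bind.
broccoli only: max(243/74, 14/3) = 4.667 servings → $3.27.
sweet potato only: max(243/32, 14/4) = 7.594 servings → $3.04.
broccoli + sweet potato with both tight: 2.62 servings and 1.535 servings → $2.45.
So the least-cost plan costs $2.45.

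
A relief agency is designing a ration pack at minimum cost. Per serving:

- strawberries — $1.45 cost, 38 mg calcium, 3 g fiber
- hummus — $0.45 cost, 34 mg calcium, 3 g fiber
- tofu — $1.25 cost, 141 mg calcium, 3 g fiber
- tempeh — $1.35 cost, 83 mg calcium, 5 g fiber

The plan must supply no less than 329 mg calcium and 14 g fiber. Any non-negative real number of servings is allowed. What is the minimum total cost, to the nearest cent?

Compare the cost at each extreme point of the feasible region.
strawberries only: max(329/38, 14/3) = 8.658 servings → $12.55.
hummus only: max(329/34, 14/3) = 9.676 servings → $4.35.
tofu only: max(329/141, 14/3) = 4.667 servings → $5.83.
tempeh only: max(329/83, 14/5) = 3.964 servings → $5.35.
strawberries + hummus: the both-tight solution has a negative serving — not a feasible corner.
strawberries + tofu with both tight: 3.194 servings and 1.472 servings → $6.47.
strawberries + tempeh: intersection lies outside the first quadrant.
hummus + tofu with both tight: 3.075 servings and 1.592 servings → $3.37.
hummus + tempeh: intersection lies outside the first quadrant.
tofu + tempeh with both tight: 1.059 servings and 2.164 servings → $4.25.
Cheapest feasible corner: $3.37.

$3.37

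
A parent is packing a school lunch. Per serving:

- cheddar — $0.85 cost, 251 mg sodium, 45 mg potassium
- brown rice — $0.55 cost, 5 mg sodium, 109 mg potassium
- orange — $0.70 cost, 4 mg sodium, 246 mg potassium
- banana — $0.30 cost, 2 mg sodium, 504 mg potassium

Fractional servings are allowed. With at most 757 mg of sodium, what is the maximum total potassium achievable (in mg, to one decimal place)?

Potassium per mg sodium: banana 252, orange 61.5, brown rice 21.8, cheddar 0.1793.
With no serving limits, spend the whole sodium allowance on banana: 757 mg / 2 mg × 504 mg = 190764.0 mg.

190764.0 mg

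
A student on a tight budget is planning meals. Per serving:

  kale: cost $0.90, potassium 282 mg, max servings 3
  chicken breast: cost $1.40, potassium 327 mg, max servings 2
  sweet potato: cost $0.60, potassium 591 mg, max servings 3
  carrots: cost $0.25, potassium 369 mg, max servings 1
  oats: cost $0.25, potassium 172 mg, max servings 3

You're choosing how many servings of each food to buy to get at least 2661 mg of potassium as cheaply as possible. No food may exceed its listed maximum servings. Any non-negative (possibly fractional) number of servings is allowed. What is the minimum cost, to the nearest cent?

Cost per mg of potassium: carrots $0.0007, sweet potato $0.0010, oats $0.0015, kale $0.0032, chicken breast $0.0043.
Take 1 serving of carrots: +369.0 mg potassium for $0.25 (total $0.25, still need 2292.0 mg).
Take 3 servings of sweet potato: +1773.0 mg potassium for $1.80 (total $2.05, still need 519.0 mg).
Take 3 servings of oats: +516.0 mg potassium for $0.75 (total $2.80, still need 3.0 mg).
Take 0.01064 servings of kale: +3.0 mg potassium for $0.01 (total $2.81, still need 0.0 mg).
Filling from the cheapest source first is optimal under one linear minimum: $2.81.

$2.81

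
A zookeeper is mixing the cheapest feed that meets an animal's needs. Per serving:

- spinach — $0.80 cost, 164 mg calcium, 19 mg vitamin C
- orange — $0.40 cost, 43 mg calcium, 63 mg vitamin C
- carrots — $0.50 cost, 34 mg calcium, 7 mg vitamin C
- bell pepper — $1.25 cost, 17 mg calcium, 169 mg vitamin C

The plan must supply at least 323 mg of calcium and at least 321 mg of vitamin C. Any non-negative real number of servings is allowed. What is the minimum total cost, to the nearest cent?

This is a tiny linear program; its minimum lies at a vertex of the feasible set. List the vertices and price them.
spinach only: max(323/164, 321/19) = 16.89 servings → $13.52.
orange only: max(323/43, 321/63) = 7.512 servings → $3.00.
carrots only: max(323/34, 321/7) = 45.86 servings → $22.93.
bell pepper only: max(323/17, 321/169) = 19 servings → $23.75.
spinach + orange with both tight: 0.688 servings and 4.888 servings → $2.51.
spinach + carrots: intersection lies outside the first quadrant.
spinach + bell pepper with both tight: 1.794 servings and 1.698 servings → $3.56.
orange + carrots with both tight: 4.7 servings and 3.556 servings → $3.66.
orange + bell pepper: intersection lies outside the first quadrant.
carrots + bell pepper with both tight: 8.731 servings and 1.538 servings → $6.29.
Cheapest feasible corner: $2.51.

$2.51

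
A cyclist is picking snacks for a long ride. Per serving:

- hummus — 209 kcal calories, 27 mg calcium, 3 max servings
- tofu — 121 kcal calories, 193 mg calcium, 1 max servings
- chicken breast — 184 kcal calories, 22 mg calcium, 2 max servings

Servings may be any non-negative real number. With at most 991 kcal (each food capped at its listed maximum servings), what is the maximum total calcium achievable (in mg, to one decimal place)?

Calcium per kcal: tofu 1.595, hummus 0.1292, chicken breast 0.1196.
Take 1 serving of tofu: uses 121 kcal, +193.0 mg calcium (running total 193.0 mg).
Take 3 servings of hummus: uses 627 kcal, +81.0 mg calcium (running total 274.0 mg).
Take 1.321 servings of chicken breast: uses 243 kcal, +29.1 mg calcium (running total 303.1 mg).
Filling greedily by calcium-per-kcal is optimal for one linear limit, giving 303.1 mg.

303.1 mg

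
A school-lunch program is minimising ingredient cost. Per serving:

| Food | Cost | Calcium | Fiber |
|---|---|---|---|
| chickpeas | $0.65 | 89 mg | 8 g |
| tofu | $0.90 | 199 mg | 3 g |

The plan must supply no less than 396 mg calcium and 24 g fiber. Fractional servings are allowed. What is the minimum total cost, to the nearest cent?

$2.46

At the optimum either one food covers both requirements or two foods hit both targets exactly; no other combination can be cheaper.
chickpeas only: max(396/89, 24/8) = 4.449 servings → $2.89.
tofu only: max(396/199, 24/3) = 8 servings → $7.20.
chickpeas + tofu with both tight: 2.708 servings and 0.7789 servings → $2.46.
Cheapest feasible corner: $2.46.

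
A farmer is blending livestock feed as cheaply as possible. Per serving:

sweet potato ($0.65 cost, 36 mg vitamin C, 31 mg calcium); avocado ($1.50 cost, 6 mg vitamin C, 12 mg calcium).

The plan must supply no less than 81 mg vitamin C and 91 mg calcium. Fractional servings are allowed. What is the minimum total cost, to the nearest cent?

$1.91

With two linear requirements the optimum uses one or two foods; enumerate the corners.
sweet potato only: max(81/36, 91/31) = 2.935 servings → $1.91.
avocado only: max(81/6, 91/12) = 13.5 servings → $20.25.
sweet potato + avocado with both tight: 1.732 servings and 3.11 servings → $5.79.
So the least-cost plan costs $1.91.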